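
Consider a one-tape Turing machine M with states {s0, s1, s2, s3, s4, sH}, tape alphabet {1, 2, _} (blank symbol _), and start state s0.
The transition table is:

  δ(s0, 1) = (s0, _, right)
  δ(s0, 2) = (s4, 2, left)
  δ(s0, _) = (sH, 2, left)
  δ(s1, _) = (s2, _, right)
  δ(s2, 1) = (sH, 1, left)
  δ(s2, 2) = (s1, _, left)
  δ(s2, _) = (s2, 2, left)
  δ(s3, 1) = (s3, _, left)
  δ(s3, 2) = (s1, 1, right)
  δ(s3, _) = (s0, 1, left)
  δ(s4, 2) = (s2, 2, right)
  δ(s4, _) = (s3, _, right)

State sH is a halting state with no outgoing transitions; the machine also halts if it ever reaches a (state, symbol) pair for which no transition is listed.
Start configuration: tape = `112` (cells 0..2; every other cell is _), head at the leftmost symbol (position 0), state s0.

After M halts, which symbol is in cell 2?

1

state=s0 head=0 tape=[1]12__   (s0,1)→(s0,_,right)
state=s0 head=1 tape=_[1]2__   (s0,1)→(s0,_,right)
state=s0 head=2 tape=__[2]__   (s0,2)→(s4,2,left)
state=s4 head=1 tape=_[_]2__   (s4,_)→(s3,_,right)
state=s3 head=2 tape=__[2]__   (s3,2)→(s1,1,right)
state=s1 head=3 tape=__1[_]_   (s1,_)→(s2,_,right)
state=s2 head=4 tape=__1_[_]   (s2,_)→(s2,2,left)
state=s2 head=3 tape=__1[_]2   (s2,_)→(s2,2,left)
state=s2 head=2 tape=__[1]22   (s2,1)→(sH,1,left)
state=sH head=1 tape=_[_]122
Cell 2 holds 1 when M halts.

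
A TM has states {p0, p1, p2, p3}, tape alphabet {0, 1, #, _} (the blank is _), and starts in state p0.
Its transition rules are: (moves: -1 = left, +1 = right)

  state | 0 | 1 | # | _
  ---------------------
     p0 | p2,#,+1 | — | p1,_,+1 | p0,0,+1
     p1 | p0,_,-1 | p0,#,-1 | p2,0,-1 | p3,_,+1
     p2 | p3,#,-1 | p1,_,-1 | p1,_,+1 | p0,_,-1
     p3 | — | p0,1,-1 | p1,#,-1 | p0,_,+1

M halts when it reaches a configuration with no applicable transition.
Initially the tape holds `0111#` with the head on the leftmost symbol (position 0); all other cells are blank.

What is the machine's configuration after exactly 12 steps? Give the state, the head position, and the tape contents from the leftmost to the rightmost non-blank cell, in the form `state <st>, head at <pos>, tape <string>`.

p0 | __[0]111#   read 0 → write #, move +1, go to p2
p2 | __#[1]11#   read 1 → write _, move -1, go to p1
p1 | __[#]_11#   read # → write 0, move -1, go to p2
p2 | _[_]0_11#   read _ → write _, move -1, go to p0
p0 | [_]_0_11#   read _ → write 0, move +1, go to p0
p0 | 0[_]0_11#   read _ → write 0, move +1, go to p0
p0 | 00[0]_11#   read 0 → write #, move +1, go to p2
p2 | 00#[_]11#   read _ → write _, move -1, go to p0
p0 | 00[#]_11#   read # → write _, move +1, go to p1
p1 | 00_[_]11#   read _ → write _, move +1, go to p3
p3 | 00__[1]1#   read 1 → write 1, move -1, go to p0
p0 | 00_[_]11#   read _ → write 0, move +1, go to p0
p0 | 00_0[1]1#
After 12 steps: state p0, head at 2, tape 00_011#.

state p0, head at 2, tape 00_011#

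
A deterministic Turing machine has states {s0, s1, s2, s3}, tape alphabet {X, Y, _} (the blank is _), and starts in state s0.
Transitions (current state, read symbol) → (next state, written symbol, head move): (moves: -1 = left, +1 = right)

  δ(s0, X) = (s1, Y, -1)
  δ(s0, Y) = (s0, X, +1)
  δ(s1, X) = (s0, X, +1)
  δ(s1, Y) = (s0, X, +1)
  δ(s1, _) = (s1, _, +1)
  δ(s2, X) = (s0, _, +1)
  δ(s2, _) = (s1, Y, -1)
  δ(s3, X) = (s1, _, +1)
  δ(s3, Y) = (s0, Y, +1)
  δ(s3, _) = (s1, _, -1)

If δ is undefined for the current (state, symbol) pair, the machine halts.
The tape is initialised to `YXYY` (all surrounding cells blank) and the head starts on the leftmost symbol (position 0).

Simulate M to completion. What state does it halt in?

s0

s0 | [Y]XYY_   read Y → write X, move +1, go to s0
s0 | X[X]YY_   read X → write Y, move -1, go to s1
s1 | [X]YYY_   read X → write X, move +1, go to s0
s0 | X[Y]YY_   read Y → write X, move +1, go to s0
s0 | XX[Y]Y_   read Y → write X, move +1, go to s0
s0 | XXX[Y]_   read Y → write X, move +1, go to s0
s0 | XXXX[_]
No transition is defined for (s0, _); M halts in state s0.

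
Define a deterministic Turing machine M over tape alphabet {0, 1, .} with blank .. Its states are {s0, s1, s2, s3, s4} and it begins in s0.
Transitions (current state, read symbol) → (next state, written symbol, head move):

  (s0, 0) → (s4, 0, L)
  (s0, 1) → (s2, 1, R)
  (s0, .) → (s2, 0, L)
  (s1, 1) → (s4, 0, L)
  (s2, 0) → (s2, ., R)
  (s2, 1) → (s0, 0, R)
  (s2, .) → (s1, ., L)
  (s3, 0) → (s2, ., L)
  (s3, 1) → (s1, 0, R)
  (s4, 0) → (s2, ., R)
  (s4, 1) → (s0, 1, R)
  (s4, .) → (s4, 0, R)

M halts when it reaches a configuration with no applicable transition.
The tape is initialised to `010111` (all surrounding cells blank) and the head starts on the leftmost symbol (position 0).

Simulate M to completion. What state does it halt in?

s1

state=s0 head=0 tape=.[0]10111..   (s0,0)→(s4,0,L)
state=s4 head=-1 tape=[.]010111..   (s4,.)→(s4,0,R)
state=s4 head=0 tape=0[0]10111..   (s4,0)→(s2,.,R)
state=s2 head=1 tape=0.[1]0111..   (s2,1)→(s0,0,R)
state=s0 head=2 tape=0.0[0]111..   (s0,0)→(s4,0,L)
state=s4 head=1 tape=0.[0]0111..   (s4,0)→(s2,.,R)
state=s2 head=2 tape=0..[0]111..   (s2,0)→(s2,.,R)
state=s2 head=3 tape=0...[1]11..   (s2,1)→(s0,0,R)
state=s0 head=4 tape=0...0[1]1..   (s0,1)→(s2,1,R)
state=s2 head=5 tape=0...01[1]..   (s2,1)→(s0,0,R)
state=s0 head=6 tape=0...010[.].   (s0,.)→(s2,0,L)
state=s2 head=5 tape=0...01[0]0.   (s2,0)→(s2,.,R)
state=s2 head=6 tape=0...01.[0].   (s2,0)→(s2,.,R)
state=s2 head=7 tape=0...01..[.]   (s2,.)→(s1,.,L)
state=s1 head=6 tape=0...01.[.].
No transition is defined for (s1, .); M halts in state s1.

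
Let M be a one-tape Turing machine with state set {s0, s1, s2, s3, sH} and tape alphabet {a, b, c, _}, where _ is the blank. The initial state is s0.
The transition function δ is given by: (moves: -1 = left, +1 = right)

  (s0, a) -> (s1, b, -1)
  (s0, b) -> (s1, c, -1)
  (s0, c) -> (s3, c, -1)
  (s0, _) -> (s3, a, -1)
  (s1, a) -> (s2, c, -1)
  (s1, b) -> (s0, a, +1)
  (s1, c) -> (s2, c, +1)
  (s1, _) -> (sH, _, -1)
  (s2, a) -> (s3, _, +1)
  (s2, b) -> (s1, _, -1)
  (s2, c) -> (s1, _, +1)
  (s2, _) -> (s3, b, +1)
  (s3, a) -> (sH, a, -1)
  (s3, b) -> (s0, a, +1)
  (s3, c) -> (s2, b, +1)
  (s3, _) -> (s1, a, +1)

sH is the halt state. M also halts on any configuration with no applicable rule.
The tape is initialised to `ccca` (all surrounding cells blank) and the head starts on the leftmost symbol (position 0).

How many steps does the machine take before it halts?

8

s0 | _[c]cca__   read c → write c, move -1, go to s3
s3 | [_]ccca__   read _ → write a, move +1, go to s1
s1 | a[c]cca__   read c → write c, move +1, go to s2
s2 | ac[c]ca__   read c → write _, move +1, go to s1
s1 | ac_[c]a__   read c → write c, move +1, go to s2
s2 | ac_c[a]__   read a → write _, move +1, go to s3
s3 | ac_c_[_]_   read _ → write a, move +1, go to s1
s1 | ac_c_a[_]   read _ → write _, move -1, go to sH
sH | ac_c_[a]_
M halts after 8 transitions.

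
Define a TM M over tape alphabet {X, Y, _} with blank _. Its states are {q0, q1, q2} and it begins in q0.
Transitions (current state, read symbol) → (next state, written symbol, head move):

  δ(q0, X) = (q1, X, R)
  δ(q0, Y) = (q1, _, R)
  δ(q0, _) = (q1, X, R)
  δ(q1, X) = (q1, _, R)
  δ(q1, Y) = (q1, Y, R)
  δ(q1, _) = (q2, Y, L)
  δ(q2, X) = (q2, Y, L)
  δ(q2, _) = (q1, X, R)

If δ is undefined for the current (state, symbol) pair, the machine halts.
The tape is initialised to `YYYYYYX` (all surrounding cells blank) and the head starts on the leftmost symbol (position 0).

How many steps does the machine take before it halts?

11

q0 | [Y]YYYYYX__   read Y → write _, move R, go to q1
q1 | _[Y]YYYYX__   read Y → write Y, move R, go to q1
q1 | _Y[Y]YYYX__   read Y → write Y, move R, go to q1
q1 | _YY[Y]YYX__   read Y → write Y, move R, go to q1
q1 | _YYY[Y]YX__   read Y → write Y, move R, go to q1
q1 | _YYYY[Y]X__   read Y → write Y, move R, go to q1
q1 | _YYYYY[X]__   read X → write _, move R, go to q1
q1 | _YYYYY_[_]_   read _ → write Y, move L, go to q2
q2 | _YYYYY[_]Y_   read _ → write X, move R, go to q1
q1 | _YYYYYX[Y]_   read Y → write Y, move R, go to q1
q1 | _YYYYYXY[_]   read _ → write Y, move L, go to q2
q2 | _YYYYYX[Y]Y
M halts after 11 transitions.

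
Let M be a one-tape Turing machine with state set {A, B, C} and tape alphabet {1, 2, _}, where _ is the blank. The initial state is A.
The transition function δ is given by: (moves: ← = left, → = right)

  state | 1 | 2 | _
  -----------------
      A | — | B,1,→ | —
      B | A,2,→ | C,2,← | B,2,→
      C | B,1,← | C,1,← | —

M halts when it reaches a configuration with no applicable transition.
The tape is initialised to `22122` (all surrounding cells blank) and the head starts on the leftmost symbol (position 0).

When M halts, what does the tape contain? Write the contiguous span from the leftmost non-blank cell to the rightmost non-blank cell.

121212

A | __[2]2122   read 2 → write 1, move →, go to B
B | __1[2]122   read 2 → write 2, move ←, go to C
C | __[1]2122   read 1 → write 1, move ←, go to B
B | _[_]12122   read _ → write 2, move →, go to B
B | _2[1]2122   read 1 → write 2, move →, go to A
A | _22[2]122   read 2 → write 1, move →, go to B
B | _221[1]22   read 1 → write 2, move →, go to A
A | _2212[2]2   read 2 → write 1, move →, go to B
B | _22121[2]   read 2 → write 2, move ←, go to C
C | _2212[1]2   read 1 → write 1, move ←, go to B
B | _221[2]12   read 2 → write 2, move ←, go to C
C | _22[1]212   read 1 → write 1, move ←, go to B
B | _2[2]1212   read 2 → write 2, move ←, go to C
C | _[2]21212   read 2 → write 1, move ←, go to C
C | [_]121212
The non-blank tape span at halt is 121212.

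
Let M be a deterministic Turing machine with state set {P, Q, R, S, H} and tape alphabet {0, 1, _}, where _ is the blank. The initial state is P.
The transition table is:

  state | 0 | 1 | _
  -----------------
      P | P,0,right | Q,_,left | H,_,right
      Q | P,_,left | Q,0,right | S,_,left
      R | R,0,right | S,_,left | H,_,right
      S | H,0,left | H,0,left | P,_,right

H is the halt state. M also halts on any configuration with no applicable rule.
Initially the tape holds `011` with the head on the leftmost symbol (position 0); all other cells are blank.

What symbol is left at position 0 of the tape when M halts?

P | _[0]11   read 0 → write 0, move right, go to P
P | _0[1]1   read 1 → write _, move left, go to Q
Q | _[0]_1   read 0 → write _, move left, go to P
P | [_]__1   read _ → write _, move right, go to H
H | _[_]_1
Cell 0 holds _ when M halts.

_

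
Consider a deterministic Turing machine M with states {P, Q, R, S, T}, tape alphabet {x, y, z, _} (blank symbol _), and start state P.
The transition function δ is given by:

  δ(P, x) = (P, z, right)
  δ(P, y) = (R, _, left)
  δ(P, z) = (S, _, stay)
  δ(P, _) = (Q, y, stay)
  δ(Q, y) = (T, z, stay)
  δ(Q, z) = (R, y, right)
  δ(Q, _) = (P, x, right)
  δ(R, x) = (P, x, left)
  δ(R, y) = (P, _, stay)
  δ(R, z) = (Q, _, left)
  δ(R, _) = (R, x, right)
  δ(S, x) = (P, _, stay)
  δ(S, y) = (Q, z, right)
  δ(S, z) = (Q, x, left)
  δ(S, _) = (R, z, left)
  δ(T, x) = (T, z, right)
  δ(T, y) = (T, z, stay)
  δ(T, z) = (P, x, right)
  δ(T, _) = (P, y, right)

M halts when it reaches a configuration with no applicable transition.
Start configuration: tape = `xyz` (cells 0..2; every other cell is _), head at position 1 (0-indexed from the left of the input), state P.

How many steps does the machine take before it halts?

22

P | __x[y]z   read y → write _, move left, go to R
R | __[x]_z   read x → write x, move left, go to P
P | _[_]x_z   read _ → write y, move stay, go to Q
Q | _[y]x_z   read y → write z, move stay, go to T
T | _[z]x_z   read z → write x, move right, go to P
P | _x[x]_z   read x → write z, move right, go to P
P | _xz[_]z   read _ → write y, move stay, go to Q
Q | _xz[y]z   read y → write z, move stay, go to T
T | _xz[z]z   read z → write x, move right, go to P
P | _xzx[z]   read z → write _, move stay, go to S
S | _xzx[_]   read _ → write z, move left, go to R
R | _xz[x]z   read x → write x, move left, go to P
P | _x[z]xz   read z → write _, move stay, go to S
S | _x[_]xz   read _ → write z, move left, go to R
R | _[x]zxz   read x → write x, move left, go to P
P | [_]xzxz   read _ → write y, move stay, go to Q
Q | [y]xzxz   read y → write z, move stay, go to T
T | [z]xzxz   read z → write x, move right, go to P
P | x[x]zxz   read x → write z, move right, go to P
P | xz[z]xz   read z → write _, move stay, go to S
S | xz[_]xz   read _ → write z, move left, go to R
R | x[z]zxz   read z → write _, move left, go to Q
Q | [x]_zxz
M halts after 22 transitions.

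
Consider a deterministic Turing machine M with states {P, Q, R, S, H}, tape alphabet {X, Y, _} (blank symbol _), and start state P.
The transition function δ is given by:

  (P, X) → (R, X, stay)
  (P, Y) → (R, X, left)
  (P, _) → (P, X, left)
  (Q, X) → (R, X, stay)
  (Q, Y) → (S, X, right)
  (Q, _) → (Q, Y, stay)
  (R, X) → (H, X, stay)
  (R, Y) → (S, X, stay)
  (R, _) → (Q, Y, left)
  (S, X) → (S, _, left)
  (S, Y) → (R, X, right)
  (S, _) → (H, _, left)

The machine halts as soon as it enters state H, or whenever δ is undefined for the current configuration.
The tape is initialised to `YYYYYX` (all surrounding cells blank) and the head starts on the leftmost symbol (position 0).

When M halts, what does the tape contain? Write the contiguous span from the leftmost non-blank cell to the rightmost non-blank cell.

XXXYYYYX

state=P head=0 tape=__[Y]YYYYX   (P,Y)→(R,X,left)
state=R head=-1 tape=_[_]XYYYYX   (R,_)→(Q,Y,left)
state=Q head=-2 tape=[_]YXYYYYX   (Q,_)→(Q,Y,stay)
state=Q head=-2 tape=[Y]YXYYYYX   (Q,Y)→(S,X,right)
state=S head=-1 tape=X[Y]XYYYYX   (S,Y)→(R,X,right)
state=R head=0 tape=XX[X]YYYYX   (R,X)→(H,X,stay)
state=H head=0 tape=XX[X]YYYYX
The non-blank tape span at halt is XXXYYYYX.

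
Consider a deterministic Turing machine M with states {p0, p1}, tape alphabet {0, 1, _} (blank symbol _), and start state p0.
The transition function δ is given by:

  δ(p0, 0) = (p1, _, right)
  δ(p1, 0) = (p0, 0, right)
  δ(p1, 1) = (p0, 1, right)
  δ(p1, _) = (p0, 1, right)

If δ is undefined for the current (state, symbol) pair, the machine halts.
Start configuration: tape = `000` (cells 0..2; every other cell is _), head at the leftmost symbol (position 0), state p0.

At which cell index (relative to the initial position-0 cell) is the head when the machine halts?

p0 | [0]00__   read 0 → write _, move right, go to p1
p1 | _[0]0__   read 0 → write 0, move right, go to p0
p0 | _0[0]__   read 0 → write _, move right, go to p1
p1 | _0_[_]_   read _ → write 1, move right, go to p0
p0 | _0_1[_]
At halt the head is at cell 4.

4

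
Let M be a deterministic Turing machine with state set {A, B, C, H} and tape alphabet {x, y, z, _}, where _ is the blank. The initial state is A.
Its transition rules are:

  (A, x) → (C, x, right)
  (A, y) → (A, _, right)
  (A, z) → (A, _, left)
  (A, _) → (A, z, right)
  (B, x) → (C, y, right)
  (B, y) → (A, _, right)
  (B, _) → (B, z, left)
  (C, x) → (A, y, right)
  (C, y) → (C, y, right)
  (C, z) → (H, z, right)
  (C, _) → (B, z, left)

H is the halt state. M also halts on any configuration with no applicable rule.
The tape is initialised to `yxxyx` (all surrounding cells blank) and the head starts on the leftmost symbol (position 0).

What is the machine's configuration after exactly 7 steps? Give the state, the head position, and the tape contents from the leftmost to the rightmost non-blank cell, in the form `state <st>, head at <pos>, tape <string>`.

state C, head at 5, tape xy_yz

state=A head=0 tape=[y]xxyx_   (A,y)→(A,_,right)
state=A head=1 tape=_[x]xyx_   (A,x)→(C,x,right)
state=C head=2 tape=_x[x]yx_   (C,x)→(A,y,right)
state=A head=3 tape=_xy[y]x_   (A,y)→(A,_,right)
state=A head=4 tape=_xy_[x]_   (A,x)→(C,x,right)
state=C head=5 tape=_xy_x[_]   (C,_)→(B,z,left)
state=B head=4 tape=_xy_[x]z   (B,x)→(C,y,right)
state=C head=5 tape=_xy_y[z]
After 7 steps: state C, head at 5, tape xy_yz.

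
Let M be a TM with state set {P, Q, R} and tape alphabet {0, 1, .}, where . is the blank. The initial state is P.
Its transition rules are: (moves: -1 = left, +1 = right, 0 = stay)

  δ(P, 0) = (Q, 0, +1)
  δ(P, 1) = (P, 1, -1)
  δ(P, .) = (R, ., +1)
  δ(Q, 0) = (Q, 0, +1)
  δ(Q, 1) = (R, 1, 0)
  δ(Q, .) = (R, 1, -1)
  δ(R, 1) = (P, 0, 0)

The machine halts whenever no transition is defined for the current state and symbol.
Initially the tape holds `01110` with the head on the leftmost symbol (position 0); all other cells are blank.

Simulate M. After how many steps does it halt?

12

P | [0]1110.   read 0 → write 0, move +1, go to Q
Q | 0[1]110.   read 1 → write 1, move 0, go to R
R | 0[1]110.   read 1 → write 0, move 0, go to P
P | 0[0]110.   read 0 → write 0, move +1, go to Q
Q | 00[1]10.   read 1 → write 1, move 0, go to R
R | 00[1]10.   read 1 → write 0, move 0, go to P
P | 00[0]10.   read 0 → write 0, move +1, go to Q
Q | 000[1]0.   read 1 → write 1, move 0, go to R
R | 000[1]0.   read 1 → write 0, move 0, go to P
P | 000[0]0.   read 0 → write 0, move +1, go to Q
Q | 0000[0].   read 0 → write 0, move +1, go to Q
Q | 00000[.]   read . → write 1, move -1, go to R
R | 0000[0]1
M halts after 12 transitions.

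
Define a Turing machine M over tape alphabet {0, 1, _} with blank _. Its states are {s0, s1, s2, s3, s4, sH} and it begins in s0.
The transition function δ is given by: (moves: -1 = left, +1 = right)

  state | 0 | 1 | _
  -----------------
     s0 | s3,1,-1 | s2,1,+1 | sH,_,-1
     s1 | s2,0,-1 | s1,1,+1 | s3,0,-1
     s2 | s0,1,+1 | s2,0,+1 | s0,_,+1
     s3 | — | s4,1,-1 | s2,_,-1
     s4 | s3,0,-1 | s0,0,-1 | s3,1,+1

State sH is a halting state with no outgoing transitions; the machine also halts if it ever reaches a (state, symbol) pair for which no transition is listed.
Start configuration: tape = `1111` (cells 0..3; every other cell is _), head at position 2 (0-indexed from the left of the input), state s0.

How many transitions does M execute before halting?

4

state=s0 head=2 tape=11[1]1__   (s0,1)→(s2,1,+1)
state=s2 head=3 tape=111[1]__   (s2,1)→(s2,0,+1)
state=s2 head=4 tape=1110[_]_   (s2,_)→(s0,_,+1)
state=s0 head=5 tape=1110_[_]   (s0,_)→(sH,_,-1)
state=sH head=4 tape=1110[_]_
M halts after 4 transitions.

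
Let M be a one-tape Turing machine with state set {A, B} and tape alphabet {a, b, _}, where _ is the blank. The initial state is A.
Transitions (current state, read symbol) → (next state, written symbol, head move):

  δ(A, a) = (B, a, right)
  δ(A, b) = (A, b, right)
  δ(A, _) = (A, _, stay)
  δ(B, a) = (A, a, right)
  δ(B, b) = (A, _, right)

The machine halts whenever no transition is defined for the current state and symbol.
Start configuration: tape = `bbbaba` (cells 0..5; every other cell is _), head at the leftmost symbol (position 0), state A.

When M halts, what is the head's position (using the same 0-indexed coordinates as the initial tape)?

6

state=A head=0 tape=[b]bbaba_   (A,b)→(A,b,right)
state=A head=1 tape=b[b]baba_   (A,b)→(A,b,right)
state=A head=2 tape=bb[b]aba_   (A,b)→(A,b,right)
state=A head=3 tape=bbb[a]ba_   (A,a)→(B,a,right)
state=B head=4 tape=bbba[b]a_   (B,b)→(A,_,right)
state=A head=5 tape=bbba_[a]_   (A,a)→(B,a,right)
state=B head=6 tape=bbba_a[_]
At halt the head is at cell 6.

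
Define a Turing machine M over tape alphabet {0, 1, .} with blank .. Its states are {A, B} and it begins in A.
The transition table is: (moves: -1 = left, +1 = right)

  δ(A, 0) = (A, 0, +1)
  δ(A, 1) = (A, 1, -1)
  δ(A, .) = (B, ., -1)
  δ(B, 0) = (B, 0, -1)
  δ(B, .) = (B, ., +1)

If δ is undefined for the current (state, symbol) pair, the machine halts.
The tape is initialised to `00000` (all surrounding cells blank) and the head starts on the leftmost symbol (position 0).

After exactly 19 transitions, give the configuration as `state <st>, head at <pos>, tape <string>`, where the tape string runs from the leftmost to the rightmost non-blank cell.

state=A head=0 tape=.[0]0000.   (A,0)→(A,0,+1)
state=A head=1 tape=.0[0]000.   (A,0)→(A,0,+1)
state=A head=2 tape=.00[0]00.   (A,0)→(A,0,+1)
state=A head=3 tape=.000[0]0.   (A,0)→(A,0,+1)
state=A head=4 tape=.0000[0].   (A,0)→(A,0,+1)
state=A head=5 tape=.00000[.]   (A,.)→(B,.,-1)
state=B head=4 tape=.0000[0].   (B,0)→(B,0,-1)
state=B head=3 tape=.000[0]0.   (B,0)→(B,0,-1)
state=B head=2 tape=.00[0]00.   (B,0)→(B,0,-1)
state=B head=1 tape=.0[0]000.   (B,0)→(B,0,-1)
state=B head=0 tape=.[0]0000.   (B,0)→(B,0,-1)
state=B head=-1 tape=[.]00000.   (B,.)→(B,.,+1)
state=B head=0 tape=.[0]0000.   (B,0)→(B,0,-1)
state=B head=-1 tape=[.]00000.   (B,.)→(B,.,+1)
state=B head=0 tape=.[0]0000.   (B,0)→(B,0,-1)
state=B head=-1 tape=[.]00000.   (B,.)→(B,.,+1)
state=B head=0 tape=.[0]0000.   (B,0)→(B,0,-1)
state=B head=-1 tape=[.]00000.   (B,.)→(B,.,+1)
state=B head=0 tape=.[0]0000.   (B,0)→(B,0,-1)
state=B head=-1 tape=[.]00000.
After 19 steps: state B, head at -1, tape 00000.

state B, head at -1, tape 00000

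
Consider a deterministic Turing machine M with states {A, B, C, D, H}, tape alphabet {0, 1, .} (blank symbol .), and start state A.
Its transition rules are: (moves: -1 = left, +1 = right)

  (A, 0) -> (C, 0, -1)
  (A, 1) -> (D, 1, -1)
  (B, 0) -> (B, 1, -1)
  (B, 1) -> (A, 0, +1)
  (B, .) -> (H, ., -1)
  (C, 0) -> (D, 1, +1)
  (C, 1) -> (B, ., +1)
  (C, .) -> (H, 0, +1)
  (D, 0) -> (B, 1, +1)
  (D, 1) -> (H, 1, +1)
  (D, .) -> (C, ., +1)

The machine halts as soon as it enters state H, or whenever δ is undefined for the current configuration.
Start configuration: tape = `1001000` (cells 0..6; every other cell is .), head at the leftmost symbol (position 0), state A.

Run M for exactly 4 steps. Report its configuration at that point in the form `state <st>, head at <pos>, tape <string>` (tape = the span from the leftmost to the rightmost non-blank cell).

A | .[1]001000   read 1 → write 1, move -1, go to D
D | [.]1001000   read . → write ., move +1, go to C
C | .[1]001000   read 1 → write ., move +1, go to B
B | ..[0]01000   read 0 → write 1, move -1, go to B
B | .[.]101000
After 4 steps: state B, head at 0, tape 101000.

state B, head at 0, tape 101000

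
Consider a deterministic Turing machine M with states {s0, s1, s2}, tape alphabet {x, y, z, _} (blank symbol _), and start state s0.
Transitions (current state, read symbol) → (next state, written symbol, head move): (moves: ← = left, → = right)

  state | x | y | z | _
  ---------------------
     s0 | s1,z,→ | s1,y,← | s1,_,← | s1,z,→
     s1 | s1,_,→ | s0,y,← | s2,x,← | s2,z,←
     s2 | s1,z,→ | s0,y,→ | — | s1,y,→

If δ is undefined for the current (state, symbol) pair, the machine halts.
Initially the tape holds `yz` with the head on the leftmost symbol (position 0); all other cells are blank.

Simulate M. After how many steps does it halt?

s0 | _____[y]z   read y → write y, move ←, go to s1
s1 | ____[_]yz   read _ → write z, move ←, go to s2
s2 | ___[_]zyz   read _ → write y, move →, go to s1
s1 | ___y[z]yz   read z → write x, move ←, go to s2
s2 | ___[y]xyz   read y → write y, move →, go to s0
s0 | ___y[x]yz   read x → write z, move →, go to s1
s1 | ___yz[y]z   read y → write y, move ←, go to s0
s0 | ___y[z]yz   read z → write _, move ←, go to s1
s1 | ___[y]_yz   read y → write y, move ←, go to s0
s0 | __[_]y_yz   read _ → write z, move →, go to s1
s1 | __z[y]_yz   read y → write y, move ←, go to s0
s0 | __[z]y_yz   read z → write _, move ←, go to s1
s1 | _[_]_y_yz   read _ → write z, move ←, go to s2
s2 | [_]z_y_yz   read _ → write y, move →, go to s1
s1 | y[z]_y_yz   read z → write x, move ←, go to s2
s2 | [y]x_y_yz   read y → write y, move →, go to s0
s0 | y[x]_y_yz   read x → write z, move →, go to s1
s1 | yz[_]y_yz   read _ → write z, move ←, go to s2
s2 | y[z]zy_yz
M halts after 18 transitions.

18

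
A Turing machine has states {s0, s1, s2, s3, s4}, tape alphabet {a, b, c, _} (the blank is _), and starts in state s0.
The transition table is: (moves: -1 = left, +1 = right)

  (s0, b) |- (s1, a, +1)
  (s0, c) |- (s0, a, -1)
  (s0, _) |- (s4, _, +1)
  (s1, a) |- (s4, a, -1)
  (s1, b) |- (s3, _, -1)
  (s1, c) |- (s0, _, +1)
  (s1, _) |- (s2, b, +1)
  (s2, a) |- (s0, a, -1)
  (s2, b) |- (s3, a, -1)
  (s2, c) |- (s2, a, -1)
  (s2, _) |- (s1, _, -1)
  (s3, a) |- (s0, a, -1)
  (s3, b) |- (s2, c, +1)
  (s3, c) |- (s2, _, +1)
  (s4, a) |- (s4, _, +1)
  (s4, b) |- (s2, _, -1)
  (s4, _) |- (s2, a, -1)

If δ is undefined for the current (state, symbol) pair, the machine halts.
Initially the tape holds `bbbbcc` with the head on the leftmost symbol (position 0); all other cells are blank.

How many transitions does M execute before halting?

s0 | __[b]bbbcc   read b → write a, move +1, go to s1
s1 | __a[b]bbcc   read b → write _, move -1, go to s3
s3 | __[a]_bbcc   read a → write a, move -1, go to s0
s0 | _[_]a_bbcc   read _ → write _, move +1, go to s4
s4 | __[a]_bbcc   read a → write _, move +1, go to s4
s4 | ___[_]bbcc   read _ → write a, move -1, go to s2
s2 | __[_]abbcc   read _ → write _, move -1, go to s1
s1 | _[_]_abbcc   read _ → write b, move +1, go to s2
s2 | _b[_]abbcc   read _ → write _, move -1, go to s1
s1 | _[b]_abbcc   read b → write _, move -1, go to s3
s3 | [_]__abbcc
M halts after 10 transitions.

10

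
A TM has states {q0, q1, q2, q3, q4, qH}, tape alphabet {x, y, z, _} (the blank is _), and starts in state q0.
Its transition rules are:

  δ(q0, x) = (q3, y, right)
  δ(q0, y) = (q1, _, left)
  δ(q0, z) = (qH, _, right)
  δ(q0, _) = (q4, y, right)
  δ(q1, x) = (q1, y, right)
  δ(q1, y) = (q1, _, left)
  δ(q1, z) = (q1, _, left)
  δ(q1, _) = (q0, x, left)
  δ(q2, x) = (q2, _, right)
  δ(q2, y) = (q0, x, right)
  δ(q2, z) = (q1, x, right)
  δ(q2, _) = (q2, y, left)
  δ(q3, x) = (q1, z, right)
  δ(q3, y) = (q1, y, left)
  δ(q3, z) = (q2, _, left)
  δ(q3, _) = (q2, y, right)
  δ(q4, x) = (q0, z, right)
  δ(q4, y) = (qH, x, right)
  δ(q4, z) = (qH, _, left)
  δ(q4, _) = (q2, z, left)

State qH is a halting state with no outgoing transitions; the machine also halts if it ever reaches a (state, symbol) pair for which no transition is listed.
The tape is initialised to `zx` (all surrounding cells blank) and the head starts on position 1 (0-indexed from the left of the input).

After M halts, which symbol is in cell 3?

state=q0 head=1 tape=__z[x]__   (q0,x)→(q3,y,right)
state=q3 head=2 tape=__zy[_]_   (q3,_)→(q2,y,right)
state=q2 head=3 tape=__zyy[_]   (q2,_)→(q2,y,left)
state=q2 head=2 tape=__zy[y]y   (q2,y)→(q0,x,right)
state=q0 head=3 tape=__zyx[y]   (q0,y)→(q1,_,left)
state=q1 head=2 tape=__zy[x]_   (q1,x)→(q1,y,right)
state=q1 head=3 tape=__zyy[_]   (q1,_)→(q0,x,left)
state=q0 head=2 tape=__zy[y]x   (q0,y)→(q1,_,left)
state=q1 head=1 tape=__z[y]_x   (q1,y)→(q1,_,left)
state=q1 head=0 tape=__[z]__x   (q1,z)→(q1,_,left)
state=q1 head=-1 tape=_[_]___x   (q1,_)→(q0,x,left)
state=q0 head=-2 tape=[_]x___x   (q0,_)→(q4,y,right)
state=q4 head=-1 tape=y[x]___x   (q4,x)→(q0,z,right)
state=q0 head=0 tape=yz[_]__x   (q0,_)→(q4,y,right)
state=q4 head=1 tape=yzy[_]_x   (q4,_)→(q2,z,left)
state=q2 head=0 tape=yz[y]z_x   (q2,y)→(q0,x,right)
state=q0 head=1 tape=yzx[z]_x   (q0,z)→(qH,_,right)
state=qH head=2 tape=yzx_[_]x
Cell 3 holds x when M halts.

x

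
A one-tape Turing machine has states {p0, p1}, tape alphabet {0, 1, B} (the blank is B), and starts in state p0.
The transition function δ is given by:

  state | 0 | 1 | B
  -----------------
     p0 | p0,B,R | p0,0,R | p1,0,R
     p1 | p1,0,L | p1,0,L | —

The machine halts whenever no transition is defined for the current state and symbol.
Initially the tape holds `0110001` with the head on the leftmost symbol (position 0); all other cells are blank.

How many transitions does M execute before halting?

8

state=p0 head=0 tape=[0]110001BB   (p0,0)→(p0,B,R)
state=p0 head=1 tape=B[1]10001BB   (p0,1)→(p0,0,R)
state=p0 head=2 tape=B0[1]0001BB   (p0,1)→(p0,0,R)
state=p0 head=3 tape=B00[0]001BB   (p0,0)→(p0,B,R)
state=p0 head=4 tape=B00B[0]01BB   (p0,0)→(p0,B,R)
state=p0 head=5 tape=B00BB[0]1BB   (p0,0)→(p0,B,R)
state=p0 head=6 tape=B00BBB[1]BB   (p0,1)→(p0,0,R)
state=p0 head=7 tape=B00BBB0[B]B   (p0,B)→(p1,0,R)
state=p1 head=8 tape=B00BBB00[B]
M halts after 8 transitions.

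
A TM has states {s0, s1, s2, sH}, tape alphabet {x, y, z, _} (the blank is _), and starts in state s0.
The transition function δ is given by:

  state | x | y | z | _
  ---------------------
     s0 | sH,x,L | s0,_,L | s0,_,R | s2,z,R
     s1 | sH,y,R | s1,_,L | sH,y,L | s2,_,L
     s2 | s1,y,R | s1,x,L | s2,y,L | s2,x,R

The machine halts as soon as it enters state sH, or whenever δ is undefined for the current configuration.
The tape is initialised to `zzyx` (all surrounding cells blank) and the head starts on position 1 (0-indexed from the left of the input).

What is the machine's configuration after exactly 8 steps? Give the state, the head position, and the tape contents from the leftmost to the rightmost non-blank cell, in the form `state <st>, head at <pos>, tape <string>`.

state sH, head at 3, tape zzyx

s0 | z[z]yx_   read z → write _, move R, go to s0
s0 | z_[y]x_   read y → write _, move L, go to s0
s0 | z[_]_x_   read _ → write z, move R, go to s2
s2 | zz[_]x_   read _ → write x, move R, go to s2
s2 | zzx[x]_   read x → write y, move R, go to s1
s1 | zzxy[_]   read _ → write _, move L, go to s2
s2 | zzx[y]_   read y → write x, move L, go to s1
s1 | zz[x]x_   read x → write y, move R, go to sH
sH | zzy[x]_
After 8 steps: state sH, head at 3, tape zzyx.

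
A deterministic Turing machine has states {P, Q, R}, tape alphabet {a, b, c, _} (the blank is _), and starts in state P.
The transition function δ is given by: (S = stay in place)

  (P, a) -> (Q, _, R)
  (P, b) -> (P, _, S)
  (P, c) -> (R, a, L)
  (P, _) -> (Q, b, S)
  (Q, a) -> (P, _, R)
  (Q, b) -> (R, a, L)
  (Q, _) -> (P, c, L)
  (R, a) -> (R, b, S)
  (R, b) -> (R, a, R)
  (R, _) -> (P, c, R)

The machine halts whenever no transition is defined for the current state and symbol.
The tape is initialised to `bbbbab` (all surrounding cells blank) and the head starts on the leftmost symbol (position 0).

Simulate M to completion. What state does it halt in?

R

state=P head=0 tape=_[b]bbbab_   (P,b)→(P,_,S)
state=P head=0 tape=_[_]bbbab_   (P,_)→(Q,b,S)
state=Q head=0 tape=_[b]bbbab_   (Q,b)→(R,a,L)
state=R head=-1 tape=[_]abbbab_   (R,_)→(P,c,R)
state=P head=0 tape=c[a]bbbab_   (P,a)→(Q,_,R)
state=Q head=1 tape=c_[b]bbab_   (Q,b)→(R,a,L)
state=R head=0 tape=c[_]abbab_   (R,_)→(P,c,R)
state=P head=1 tape=cc[a]bbab_   (P,a)→(Q,_,R)
state=Q head=2 tape=cc_[b]bab_   (Q,b)→(R,a,L)
state=R head=1 tape=cc[_]abab_   (R,_)→(P,c,R)
state=P head=2 tape=ccc[a]bab_   (P,a)→(Q,_,R)
state=Q head=3 tape=ccc_[b]ab_   (Q,b)→(R,a,L)
state=R head=2 tape=ccc[_]aab_   (R,_)→(P,c,R)
state=P head=3 tape=cccc[a]ab_   (P,a)→(Q,_,R)
state=Q head=4 tape=cccc_[a]b_   (Q,a)→(P,_,R)
state=P head=5 tape=cccc__[b]_   (P,b)→(P,_,S)
state=P head=5 tape=cccc__[_]_   (P,_)→(Q,b,S)
state=Q head=5 tape=cccc__[b]_   (Q,b)→(R,a,L)
state=R head=4 tape=cccc_[_]a_   (R,_)→(P,c,R)
state=P head=5 tape=cccc_c[a]_   (P,a)→(Q,_,R)
state=Q head=6 tape=cccc_c_[_]   (Q,_)→(P,c,L)
state=P head=5 tape=cccc_c[_]c   (P,_)→(Q,b,S)
state=Q head=5 tape=cccc_c[b]c   (Q,b)→(R,a,L)
state=R head=4 tape=cccc_[c]ac
No transition is defined for (R, c); M halts in state R.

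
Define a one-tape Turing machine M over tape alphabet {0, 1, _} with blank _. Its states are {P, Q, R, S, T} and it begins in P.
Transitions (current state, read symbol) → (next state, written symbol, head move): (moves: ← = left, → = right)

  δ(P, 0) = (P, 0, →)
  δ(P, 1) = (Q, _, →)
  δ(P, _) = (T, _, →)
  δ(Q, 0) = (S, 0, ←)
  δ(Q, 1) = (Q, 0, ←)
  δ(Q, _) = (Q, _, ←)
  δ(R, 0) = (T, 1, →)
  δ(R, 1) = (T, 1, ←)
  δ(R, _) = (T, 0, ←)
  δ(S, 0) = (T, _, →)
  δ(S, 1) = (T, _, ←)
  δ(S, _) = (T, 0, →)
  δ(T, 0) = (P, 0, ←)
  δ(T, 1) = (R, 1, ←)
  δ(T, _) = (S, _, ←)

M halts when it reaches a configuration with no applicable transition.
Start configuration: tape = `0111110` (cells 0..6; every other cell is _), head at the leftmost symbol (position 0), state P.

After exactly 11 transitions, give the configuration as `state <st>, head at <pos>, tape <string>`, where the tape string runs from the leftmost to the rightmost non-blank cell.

state P, head at 1, tape 00_01110

state=P head=0 tape=_[0]111110   (P,0)→(P,0,→)
state=P head=1 tape=_0[1]11110   (P,1)→(Q,_,→)
state=Q head=2 tape=_0_[1]1110   (Q,1)→(Q,0,←)
state=Q head=1 tape=_0[_]01110   (Q,_)→(Q,_,←)
state=Q head=0 tape=_[0]_01110   (Q,0)→(S,0,←)
state=S head=-1 tape=[_]0_01110   (S,_)→(T,0,→)
state=T head=0 tape=0[0]_01110   (T,0)→(P,0,←)
state=P head=-1 tape=[0]0_01110   (P,0)→(P,0,→)
state=P head=0 tape=0[0]_01110   (P,0)→(P,0,→)
state=P head=1 tape=00[_]01110   (P,_)→(T,_,→)
state=T head=2 tape=00_[0]1110   (T,0)→(P,0,←)
state=P head=1 tape=00[_]01110
After 11 steps: state P, head at 1, tape 00_01110.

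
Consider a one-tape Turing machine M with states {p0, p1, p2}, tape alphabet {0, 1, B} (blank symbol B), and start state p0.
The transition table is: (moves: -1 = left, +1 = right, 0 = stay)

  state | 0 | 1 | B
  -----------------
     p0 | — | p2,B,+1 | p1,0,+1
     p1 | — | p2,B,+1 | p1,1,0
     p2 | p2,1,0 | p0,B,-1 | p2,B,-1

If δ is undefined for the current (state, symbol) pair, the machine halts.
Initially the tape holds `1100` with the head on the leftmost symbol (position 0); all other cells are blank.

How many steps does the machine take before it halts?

state=p0 head=0 tape=[1]100B   (p0,1)→(p2,B,+1)
state=p2 head=1 tape=B[1]00B   (p2,1)→(p0,B,-1)
state=p0 head=0 tape=[B]B00B   (p0,B)→(p1,0,+1)
state=p1 head=1 tape=0[B]00B   (p1,B)→(p1,1,0)
state=p1 head=1 tape=0[1]00B   (p1,1)→(p2,B,+1)
state=p2 head=2 tape=0B[0]0B   (p2,0)→(p2,1,0)
state=p2 head=2 tape=0B[1]0B   (p2,1)→(p0,B,-1)
state=p0 head=1 tape=0[B]B0B   (p0,B)→(p1,0,+1)
state=p1 head=2 tape=00[B]0B   (p1,B)→(p1,1,0)
state=p1 head=2 tape=00[1]0B   (p1,1)→(p2,B,+1)
state=p2 head=3 tape=00B[0]B   (p2,0)→(p2,1,0)
state=p2 head=3 tape=00B[1]B   (p2,1)→(p0,B,-1)
state=p0 head=2 tape=00[B]BB   (p0,B)→(p1,0,+1)
state=p1 head=3 tape=000[B]B   (p1,B)→(p1,1,0)
state=p1 head=3 tape=000[1]B   (p1,1)→(p2,B,+1)
state=p2 head=4 tape=000B[B]   (p2,B)→(p2,B,-1)
state=p2 head=3 tape=000[B]B   (p2,B)→(p2,B,-1)
state=p2 head=2 tape=00[0]BB   (p2,0)→(p2,1,0)
state=p2 head=2 tape=00[1]BB   (p2,1)→(p0,B,-1)
state=p0 head=1 tape=0[0]BBB
M halts after 19 transitions.

19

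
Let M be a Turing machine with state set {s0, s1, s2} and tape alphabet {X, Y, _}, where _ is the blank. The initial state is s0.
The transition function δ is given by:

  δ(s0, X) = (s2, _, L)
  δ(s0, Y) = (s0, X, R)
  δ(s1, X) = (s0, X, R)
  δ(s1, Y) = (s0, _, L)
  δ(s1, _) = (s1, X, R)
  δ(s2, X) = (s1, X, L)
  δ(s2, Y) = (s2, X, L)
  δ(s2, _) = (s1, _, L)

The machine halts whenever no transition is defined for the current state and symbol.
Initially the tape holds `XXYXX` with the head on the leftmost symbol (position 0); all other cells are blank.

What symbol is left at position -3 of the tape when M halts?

X

state=s0 head=0 tape=___[X]XYXX   (s0,X)→(s2,_,L)
state=s2 head=-1 tape=__[_]_XYXX   (s2,_)→(s1,_,L)
state=s1 head=-2 tape=_[_]__XYXX   (s1,_)→(s1,X,R)
state=s1 head=-1 tape=_X[_]_XYXX   (s1,_)→(s1,X,R)
state=s1 head=0 tape=_XX[_]XYXX   (s1,_)→(s1,X,R)
state=s1 head=1 tape=_XXX[X]YXX   (s1,X)→(s0,X,R)
state=s0 head=2 tape=_XXXX[Y]XX   (s0,Y)→(s0,X,R)
state=s0 head=3 tape=_XXXXX[X]X   (s0,X)→(s2,_,L)
state=s2 head=2 tape=_XXXX[X]_X   (s2,X)→(s1,X,L)
state=s1 head=1 tape=_XXX[X]X_X   (s1,X)→(s0,X,R)
state=s0 head=2 tape=_XXXX[X]_X   (s0,X)→(s2,_,L)
state=s2 head=1 tape=_XXX[X]__X   (s2,X)→(s1,X,L)
state=s1 head=0 tape=_XX[X]X__X   (s1,X)→(s0,X,R)
state=s0 head=1 tape=_XXX[X]__X   (s0,X)→(s2,_,L)
state=s2 head=0 tape=_XX[X]___X   (s2,X)→(s1,X,L)
state=s1 head=-1 tape=_X[X]X___X   (s1,X)→(s0,X,R)
state=s0 head=0 tape=_XX[X]___X   (s0,X)→(s2,_,L)
state=s2 head=-1 tape=_X[X]____X   (s2,X)→(s1,X,L)
state=s1 head=-2 tape=_[X]X____X   (s1,X)→(s0,X,R)
state=s0 head=-1 tape=_X[X]____X   (s0,X)→(s2,_,L)
state=s2 head=-2 tape=_[X]_____X   (s2,X)→(s1,X,L)
state=s1 head=-3 tape=[_]X_____X   (s1,_)→(s1,X,R)
state=s1 head=-2 tape=X[X]_____X   (s1,X)→(s0,X,R)
state=s0 head=-1 tape=XX[_]____X
Cell -3 holds X when M halts.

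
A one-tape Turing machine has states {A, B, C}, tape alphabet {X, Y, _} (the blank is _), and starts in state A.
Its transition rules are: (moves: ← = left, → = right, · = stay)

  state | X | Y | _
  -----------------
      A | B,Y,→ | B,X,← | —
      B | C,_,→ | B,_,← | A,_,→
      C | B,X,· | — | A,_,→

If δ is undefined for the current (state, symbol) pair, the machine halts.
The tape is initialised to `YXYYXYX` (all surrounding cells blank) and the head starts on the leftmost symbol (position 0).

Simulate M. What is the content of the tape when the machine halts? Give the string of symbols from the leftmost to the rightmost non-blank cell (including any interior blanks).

Y_YYXYX

A | _[Y]XYYXYX   read Y → write X, move ←, go to B
B | [_]XXYYXYX   read _ → write _, move →, go to A
A | _[X]XYYXYX   read X → write Y, move →, go to B
B | _Y[X]YYXYX   read X → write _, move →, go to C
C | _Y_[Y]YXYX
The non-blank tape span at halt is Y_YYXYX.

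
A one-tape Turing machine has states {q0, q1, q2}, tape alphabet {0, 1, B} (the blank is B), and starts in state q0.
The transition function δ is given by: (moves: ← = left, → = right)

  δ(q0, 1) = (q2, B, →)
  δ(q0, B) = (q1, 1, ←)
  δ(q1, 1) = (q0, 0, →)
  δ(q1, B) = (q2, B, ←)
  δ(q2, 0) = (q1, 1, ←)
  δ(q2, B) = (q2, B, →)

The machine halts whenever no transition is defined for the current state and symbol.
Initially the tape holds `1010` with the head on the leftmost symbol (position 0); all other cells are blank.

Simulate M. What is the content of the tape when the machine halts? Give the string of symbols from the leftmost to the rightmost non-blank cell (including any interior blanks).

110

state=q0 head=0 tape=B[1]010   (q0,1)→(q2,B,→)
state=q2 head=1 tape=BB[0]10   (q2,0)→(q1,1,←)
state=q1 head=0 tape=B[B]110   (q1,B)→(q2,B,←)
state=q2 head=-1 tape=[B]B110   (q2,B)→(q2,B,→)
state=q2 head=0 tape=B[B]110   (q2,B)→(q2,B,→)
state=q2 head=1 tape=BB[1]10
The non-blank tape span at halt is 110.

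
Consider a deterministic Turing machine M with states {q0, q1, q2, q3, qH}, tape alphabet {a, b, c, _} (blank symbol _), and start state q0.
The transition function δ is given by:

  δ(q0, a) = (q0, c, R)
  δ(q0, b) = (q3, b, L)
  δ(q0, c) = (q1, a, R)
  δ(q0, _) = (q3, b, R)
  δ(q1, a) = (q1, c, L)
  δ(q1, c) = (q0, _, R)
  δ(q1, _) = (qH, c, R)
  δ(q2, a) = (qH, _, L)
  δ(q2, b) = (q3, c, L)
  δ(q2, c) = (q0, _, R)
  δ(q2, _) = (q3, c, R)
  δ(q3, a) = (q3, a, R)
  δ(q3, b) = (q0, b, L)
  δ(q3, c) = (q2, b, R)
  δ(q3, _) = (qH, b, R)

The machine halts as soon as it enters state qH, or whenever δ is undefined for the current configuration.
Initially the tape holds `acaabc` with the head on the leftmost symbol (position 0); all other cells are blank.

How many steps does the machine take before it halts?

26

state=q0 head=0 tape=_[a]caabc   (q0,a)→(q0,c,R)
state=q0 head=1 tape=_c[c]aabc   (q0,c)→(q1,a,R)
state=q1 head=2 tape=_ca[a]abc   (q1,a)→(q1,c,L)
state=q1 head=1 tape=_c[a]cabc   (q1,a)→(q1,c,L)
state=q1 head=0 tape=_[c]ccabc   (q1,c)→(q0,_,R)
state=q0 head=1 tape=__[c]cabc   (q0,c)→(q1,a,R)
state=q1 head=2 tape=__a[c]abc   (q1,c)→(q0,_,R)
state=q0 head=3 tape=__a_[a]bc   (q0,a)→(q0,c,R)
state=q0 head=4 tape=__a_c[b]c   (q0,b)→(q3,b,L)
state=q3 head=3 tape=__a_[c]bc   (q3,c)→(q2,b,R)
state=q2 head=4 tape=__a_b[b]c   (q2,b)→(q3,c,L)
state=q3 head=3 tape=__a_[b]cc   (q3,b)→(q0,b,L)
state=q0 head=2 tape=__a[_]bcc   (q0,_)→(q3,b,R)
state=q3 head=3 tape=__ab[b]cc   (q3,b)→(q0,b,L)
state=q0 head=2 tape=__a[b]bcc   (q0,b)→(q3,b,L)
state=q3 head=1 tape=__[a]bbcc   (q3,a)→(q3,a,R)
state=q3 head=2 tape=__a[b]bcc   (q3,b)→(q0,b,L)
state=q0 head=1 tape=__[a]bbcc   (q0,a)→(q0,c,R)
state=q0 head=2 tape=__c[b]bcc   (q0,b)→(q3,b,L)
state=q3 head=1 tape=__[c]bbcc   (q3,c)→(q2,b,R)
state=q2 head=2 tape=__b[b]bcc   (q2,b)→(q3,c,L)
state=q3 head=1 tape=__[b]cbcc   (q3,b)→(q0,b,L)
state=q0 head=0 tape=_[_]bcbcc   (q0,_)→(q3,b,R)
state=q3 head=1 tape=_b[b]cbcc   (q3,b)→(q0,b,L)
state=q0 head=0 tape=_[b]bcbcc   (q0,b)→(q3,b,L)
state=q3 head=-1 tape=[_]bbcbcc   (q3,_)→(qH,b,R)
state=qH head=0 tape=b[b]bcbcc
M halts after 26 transitions.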